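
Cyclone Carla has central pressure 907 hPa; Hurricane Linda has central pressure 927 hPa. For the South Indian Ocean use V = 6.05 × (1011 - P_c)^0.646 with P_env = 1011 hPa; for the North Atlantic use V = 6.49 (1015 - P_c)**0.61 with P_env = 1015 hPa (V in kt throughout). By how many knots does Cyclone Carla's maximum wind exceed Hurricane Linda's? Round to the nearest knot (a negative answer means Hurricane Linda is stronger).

Cyclone Carla: ΔP = 104; V ≈ 6.05 × 104^0.646 ≈ 121.55 kt.
Hurricane Linda: ΔP = 88; V ≈ 6.49 × 88^0.61 ≈ 99.63 kt.
Difference ≈ 121.55 − 99.63 = 21.92 → 22 kt.

22 kt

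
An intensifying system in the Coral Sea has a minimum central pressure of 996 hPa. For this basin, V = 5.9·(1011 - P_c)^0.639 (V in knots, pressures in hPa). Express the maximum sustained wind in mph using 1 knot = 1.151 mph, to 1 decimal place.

38.3 mph

ΔP = 1011 − 996 = 15 hPa.
V ≈ 5.9 × 15^0.639 = 5.9 × 5.643 ≈ 33.295 kt.
33.295 × 1.151 ≈ 38.32 mph → 38.3 mph.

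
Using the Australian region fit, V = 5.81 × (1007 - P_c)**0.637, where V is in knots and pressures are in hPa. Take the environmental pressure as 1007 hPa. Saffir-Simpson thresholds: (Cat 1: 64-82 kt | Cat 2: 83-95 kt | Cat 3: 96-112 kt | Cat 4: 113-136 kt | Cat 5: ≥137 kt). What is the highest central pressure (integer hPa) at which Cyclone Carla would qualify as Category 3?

925 hPa

Category 3 begins at V = 96 kt.
Required ΔP = (96/5.81)^(1/0.637) = 16.523^1.570 ≈ 81.70 hPa.
P_c ≤ 1007 − 81.70 = 925.30, so the highest integer P_c is 925 hPa.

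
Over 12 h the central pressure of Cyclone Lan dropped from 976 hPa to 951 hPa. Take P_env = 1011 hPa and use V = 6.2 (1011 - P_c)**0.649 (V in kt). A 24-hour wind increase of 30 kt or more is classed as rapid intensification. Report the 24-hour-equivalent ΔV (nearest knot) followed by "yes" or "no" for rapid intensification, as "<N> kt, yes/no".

V₁: ΔP = 35, V ≈ 6.2 × 35^0.649 ≈ 62.30 kt.
V₂: ΔP = 60, V ≈ 6.2 × 60^0.649 ≈ 88.39 kt.
ΔV over 12 h = 26.09 kt → 24 h equivalent = 26.09 × 24/12 ≈ 52.18 kt.
52 kt ≥ 30 kt ⇒ rapid intensification.

52 kt, yes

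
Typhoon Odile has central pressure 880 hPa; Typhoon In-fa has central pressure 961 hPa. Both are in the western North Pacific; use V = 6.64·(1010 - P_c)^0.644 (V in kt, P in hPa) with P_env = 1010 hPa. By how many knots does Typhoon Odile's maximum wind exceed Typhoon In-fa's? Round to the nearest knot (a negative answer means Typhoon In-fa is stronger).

Typhoon Odile: ΔP = 130; V ≈ 6.64 × 130^0.644 ≈ 152.60 kt.
Typhoon In-fa: ΔP = 49; V ≈ 6.64 × 49^0.644 ≈ 81.41 kt.
Difference ≈ 152.60 − 81.41 = 71.19 → 71 kt.

71 kt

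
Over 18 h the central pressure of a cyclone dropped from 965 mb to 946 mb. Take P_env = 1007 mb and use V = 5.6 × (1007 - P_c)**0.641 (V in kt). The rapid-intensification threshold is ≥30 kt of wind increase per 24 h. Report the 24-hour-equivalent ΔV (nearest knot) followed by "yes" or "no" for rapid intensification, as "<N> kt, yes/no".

V₁: ΔP = 42, V ≈ 5.6 × 42^0.641 ≈ 61.47 kt.
V₂: ΔP = 61, V ≈ 5.6 × 61^0.641 ≈ 78.09 kt.
ΔV over 18 h = 16.62 kt → 24 h equivalent = 16.62 × 24/18 ≈ 22.16 kt.
22 kt < 30 kt ⇒ not rapid intensification.

22 kt, no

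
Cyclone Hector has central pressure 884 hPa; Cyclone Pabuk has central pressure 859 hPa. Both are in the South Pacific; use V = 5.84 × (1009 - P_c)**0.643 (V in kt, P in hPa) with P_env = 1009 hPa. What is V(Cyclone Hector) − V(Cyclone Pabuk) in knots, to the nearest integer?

Cyclone Hector: ΔP = 125; V ≈ 5.84 × 125^0.643 ≈ 130.23 kt.
Cyclone Pabuk: ΔP = 150; V ≈ 5.84 × 150^0.643 ≈ 146.43 kt.
Difference ≈ 130.23 − 146.43 = -16.20 → -16 kt.

-16 kt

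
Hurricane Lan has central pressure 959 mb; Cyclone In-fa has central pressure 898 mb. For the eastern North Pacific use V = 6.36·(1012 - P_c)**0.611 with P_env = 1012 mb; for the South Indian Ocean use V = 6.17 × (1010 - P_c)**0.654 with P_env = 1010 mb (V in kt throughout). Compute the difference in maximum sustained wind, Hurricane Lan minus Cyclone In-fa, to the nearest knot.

Hurricane Lan: ΔP = 53; V ≈ 6.36 × 53^0.611 ≈ 71.94 kt.
Cyclone In-fa: ΔP = 112; V ≈ 6.17 × 112^0.654 ≈ 135.04 kt.
Difference ≈ 71.94 − 135.04 = -63.10 → -63 kt.

-63 kt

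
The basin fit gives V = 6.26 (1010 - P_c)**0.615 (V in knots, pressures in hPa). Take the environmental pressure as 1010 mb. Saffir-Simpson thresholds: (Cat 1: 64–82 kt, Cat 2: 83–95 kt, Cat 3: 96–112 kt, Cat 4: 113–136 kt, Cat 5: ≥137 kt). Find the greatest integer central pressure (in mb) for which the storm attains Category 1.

Category 1 begins at V = 64 kt.
Required ΔP = (64/6.26)^(1/0.615) = 10.224^1.626 ≈ 43.82 mb.
P_c ≤ 1010 − 43.82 = 966.18, so the highest integer P_c is 966 mb.

966 mb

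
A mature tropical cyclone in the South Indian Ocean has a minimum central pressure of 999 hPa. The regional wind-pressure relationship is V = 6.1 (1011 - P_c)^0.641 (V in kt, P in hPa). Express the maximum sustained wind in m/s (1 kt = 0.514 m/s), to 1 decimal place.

ΔP = 1011 − 999 = 12 hPa.
V ≈ 6.1 × 12^0.641 = 6.1 × 4.918 ≈ 29.997 kt.
29.997 × 0.514 ≈ 15.42 m/s → 15.4 m/s.

15.4 m/s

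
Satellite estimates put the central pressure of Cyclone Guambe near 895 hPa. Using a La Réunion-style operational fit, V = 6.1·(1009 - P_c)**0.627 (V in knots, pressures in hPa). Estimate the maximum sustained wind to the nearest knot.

ΔP = 1009 − 895 = 114 hPa.
114^0.627 ≈ 19.484.
V ≈ 6.1 × 19.484 ≈ 118.9 kt.

119 kt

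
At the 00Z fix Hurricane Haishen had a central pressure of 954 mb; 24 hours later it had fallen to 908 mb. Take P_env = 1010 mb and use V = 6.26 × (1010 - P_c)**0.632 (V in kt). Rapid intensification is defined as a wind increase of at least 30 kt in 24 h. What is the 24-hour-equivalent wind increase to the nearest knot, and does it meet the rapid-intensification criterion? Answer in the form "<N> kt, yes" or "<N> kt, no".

V₁: ΔP = 56, V ≈ 6.26 × 56^0.632 ≈ 79.69 kt.
V₂: ΔP = 102, V ≈ 6.26 × 102^0.632 ≈ 116.42 kt.
ΔV over 24 h = 36.73 kt → 24 h equivalent = 36.73 × 24/24 ≈ 36.73 kt.
37 kt ≥ 30 kt ⇒ rapid intensification.

37 kt, yes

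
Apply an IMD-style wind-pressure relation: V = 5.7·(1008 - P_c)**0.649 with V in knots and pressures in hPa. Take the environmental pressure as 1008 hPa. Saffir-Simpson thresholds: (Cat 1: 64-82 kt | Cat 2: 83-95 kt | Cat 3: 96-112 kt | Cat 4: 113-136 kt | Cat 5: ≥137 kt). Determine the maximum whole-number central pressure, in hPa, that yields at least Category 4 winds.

Category 4 begins at V = 113 kt.
Required ΔP = (113/5.7)^(1/0.649) = 19.825^1.541 ≈ 99.72 hPa.
P_c ≤ 1008 − 99.72 = 908.28, so the highest integer P_c is 908 hPa.

908 hPa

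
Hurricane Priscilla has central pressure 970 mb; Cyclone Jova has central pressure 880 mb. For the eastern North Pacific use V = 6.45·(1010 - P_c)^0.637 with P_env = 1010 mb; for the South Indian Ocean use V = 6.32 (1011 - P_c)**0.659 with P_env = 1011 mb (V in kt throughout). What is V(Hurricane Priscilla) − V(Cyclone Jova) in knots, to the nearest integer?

-89 kt

Hurricane Priscilla: ΔP = 40; V ≈ 6.45 × 40^0.637 ≈ 67.62 kt.
Cyclone Jova: ΔP = 131; V ≈ 6.32 × 131^0.659 ≈ 157.04 kt.
Difference ≈ 67.62 − 157.04 = -89.42 → -89 kt.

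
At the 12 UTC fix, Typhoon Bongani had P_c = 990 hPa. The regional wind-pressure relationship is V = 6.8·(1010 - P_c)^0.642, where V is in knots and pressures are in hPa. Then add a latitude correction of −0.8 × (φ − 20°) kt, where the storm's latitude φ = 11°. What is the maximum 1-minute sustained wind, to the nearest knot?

ΔP = 1010 − 990 = 20 hPa.
20^0.642 ≈ 6.843.
V ≈ 6.8 × 6.843 ≈ 46.5 kt.
Latitude correction: −0.8 × (11 − 20) = 7.2 kt.
Corrected V ≈ 53.7 kt → 54 kt.

54 kt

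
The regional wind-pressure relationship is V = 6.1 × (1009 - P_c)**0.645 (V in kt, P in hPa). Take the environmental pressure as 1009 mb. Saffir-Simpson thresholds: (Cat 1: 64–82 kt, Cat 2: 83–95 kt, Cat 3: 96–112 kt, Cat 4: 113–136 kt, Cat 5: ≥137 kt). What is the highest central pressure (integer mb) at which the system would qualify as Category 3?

Category 3 begins at V = 96 kt.
Required ΔP = (96/6.1)^(1/0.645) = 15.738^1.550 ≈ 71.73 mb.
P_c ≤ 1009 − 71.73 = 937.27, so the highest integer P_c is 937 mb.

937 mb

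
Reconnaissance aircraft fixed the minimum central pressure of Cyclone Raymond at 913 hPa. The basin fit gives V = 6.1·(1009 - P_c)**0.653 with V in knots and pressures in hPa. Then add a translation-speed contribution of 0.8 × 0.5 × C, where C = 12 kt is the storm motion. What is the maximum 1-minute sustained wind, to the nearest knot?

ΔP = 1009 − 913 = 96 hPa.
96^0.653 ≈ 19.698.
V ≈ 6.1 × 19.698 ≈ 120.2 kt.
Translation term: 0.8 × 0.5 × 12 = 4.8 kt.
Corrected V ≈ 125 kt → 125 kt.

125 kt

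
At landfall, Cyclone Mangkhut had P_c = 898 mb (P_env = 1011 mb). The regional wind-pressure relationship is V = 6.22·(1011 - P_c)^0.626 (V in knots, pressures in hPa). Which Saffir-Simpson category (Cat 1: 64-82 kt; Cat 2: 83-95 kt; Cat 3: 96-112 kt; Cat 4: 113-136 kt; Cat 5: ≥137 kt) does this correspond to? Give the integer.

ΔP = 1011 − 898 = 113 mb.
V ≈ 6.22 × 113^0.626 = 6.22 × 19.29 ≈ 120 kt.
120 kt falls in the Category 4 band.

4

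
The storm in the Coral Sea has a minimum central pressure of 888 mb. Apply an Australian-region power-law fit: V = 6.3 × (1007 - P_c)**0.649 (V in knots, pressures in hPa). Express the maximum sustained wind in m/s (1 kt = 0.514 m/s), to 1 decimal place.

ΔP = 1007 − 888 = 119 mb.
V ≈ 6.3 × 119^0.649 = 6.3 × 22.235 ≈ 140.078 kt.
140.078 × 0.514 ≈ 72.00 m/s → 72.0 m/s.

72.0 m/s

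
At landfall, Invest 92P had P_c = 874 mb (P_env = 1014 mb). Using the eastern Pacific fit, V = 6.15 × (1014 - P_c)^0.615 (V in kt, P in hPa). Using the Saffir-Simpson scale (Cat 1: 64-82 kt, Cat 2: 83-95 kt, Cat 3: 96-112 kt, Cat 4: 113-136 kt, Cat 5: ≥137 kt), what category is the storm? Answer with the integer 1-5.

ΔP = 1014 − 874 = 140 mb.
V ≈ 6.15 × 140^0.615 = 6.15 × 20.89 ≈ 128 kt.
128 kt falls in the Category 4 band.

4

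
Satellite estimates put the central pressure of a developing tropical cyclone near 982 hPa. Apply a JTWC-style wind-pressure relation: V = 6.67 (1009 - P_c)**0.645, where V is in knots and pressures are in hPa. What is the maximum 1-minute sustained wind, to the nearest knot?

ΔP = 1009 − 982 = 27 hPa.
27^0.645 ≈ 8.380.
V ≈ 6.67 × 8.380 ≈ 55.9 kt.

56 kt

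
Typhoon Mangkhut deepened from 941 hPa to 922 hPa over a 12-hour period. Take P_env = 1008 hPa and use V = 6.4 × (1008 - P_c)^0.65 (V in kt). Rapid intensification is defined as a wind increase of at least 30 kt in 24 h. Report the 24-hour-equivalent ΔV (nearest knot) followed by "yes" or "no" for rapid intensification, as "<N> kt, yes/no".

35 kt, yes

V₁: ΔP = 67, V ≈ 6.4 × 67^0.65 ≈ 98.43 kt.
V₂: ΔP = 86, V ≈ 6.4 × 86^0.65 ≈ 115.77 kt.
ΔV over 12 h = 17.34 kt → 24 h equivalent = 17.34 × 24/12 ≈ 34.68 kt.
35 kt ≥ 30 kt ⇒ rapid intensification.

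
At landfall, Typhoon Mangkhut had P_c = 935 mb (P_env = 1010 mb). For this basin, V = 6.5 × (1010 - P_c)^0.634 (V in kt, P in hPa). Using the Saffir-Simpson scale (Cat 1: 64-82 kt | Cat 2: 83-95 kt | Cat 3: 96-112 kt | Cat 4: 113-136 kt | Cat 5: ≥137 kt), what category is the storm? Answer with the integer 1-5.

ΔP = 1010 − 935 = 75 mb.
V ≈ 6.5 × 75^0.634 = 6.5 × 15.45 ≈ 100 kt.
100 kt falls in the Category 3 band.

3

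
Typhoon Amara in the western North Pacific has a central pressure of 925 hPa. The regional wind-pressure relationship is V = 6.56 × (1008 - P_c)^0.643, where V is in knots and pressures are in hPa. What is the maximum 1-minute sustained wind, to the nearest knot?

ΔP = 1008 − 925 = 83 hPa.
83^0.643 ≈ 17.138.
V ≈ 6.56 × 17.138 ≈ 112.4 kt.

112 kt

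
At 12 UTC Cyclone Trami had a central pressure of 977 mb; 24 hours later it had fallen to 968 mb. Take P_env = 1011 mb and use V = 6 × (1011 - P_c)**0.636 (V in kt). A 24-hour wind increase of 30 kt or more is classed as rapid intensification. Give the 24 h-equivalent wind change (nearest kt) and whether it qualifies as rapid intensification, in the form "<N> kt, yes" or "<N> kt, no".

V₁: ΔP = 34, V ≈ 6 × 34^0.636 ≈ 56.52 kt.
V₂: ΔP = 43, V ≈ 6 × 43^0.636 ≈ 65.62 kt.
ΔV over 24 h = 9.10 kt → 24 h equivalent = 9.10 × 24/24 ≈ 9.10 kt.
9 kt < 30 kt ⇒ not rapid intensification.

9 kt, no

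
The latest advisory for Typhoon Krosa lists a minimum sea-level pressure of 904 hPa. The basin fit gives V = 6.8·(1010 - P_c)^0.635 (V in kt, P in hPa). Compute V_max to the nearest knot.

ΔP = 1010 − 904 = 106 hPa.
106^0.635 ≈ 19.323.
V ≈ 6.8 × 19.323 ≈ 131.4 kt.

131 kt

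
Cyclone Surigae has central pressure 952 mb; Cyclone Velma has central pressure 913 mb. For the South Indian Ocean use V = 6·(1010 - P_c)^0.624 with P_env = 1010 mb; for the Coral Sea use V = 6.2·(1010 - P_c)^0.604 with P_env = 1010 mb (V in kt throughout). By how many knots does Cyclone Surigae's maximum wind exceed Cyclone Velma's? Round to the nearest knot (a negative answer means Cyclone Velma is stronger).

Cyclone Surigae: ΔP = 58; V ≈ 6 × 58^0.624 ≈ 75.60 kt.
Cyclone Velma: ΔP = 97; V ≈ 6.2 × 97^0.604 ≈ 98.27 kt.
Difference ≈ 75.60 − 98.27 = -22.67 → -23 kt.

-23 kt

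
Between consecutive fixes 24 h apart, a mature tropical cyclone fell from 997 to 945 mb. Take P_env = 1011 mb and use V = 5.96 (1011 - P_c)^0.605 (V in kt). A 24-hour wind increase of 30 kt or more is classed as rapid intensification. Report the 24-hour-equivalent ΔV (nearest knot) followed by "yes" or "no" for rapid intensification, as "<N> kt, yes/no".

46 kt, yes

V₁: ΔP = 14, V ≈ 5.96 × 14^0.605 ≈ 29.42 kt.
V₂: ΔP = 66, V ≈ 5.96 × 66^0.605 ≈ 75.17 kt.
ΔV over 24 h = 45.75 kt → 24 h equivalent = 45.75 × 24/24 ≈ 45.75 kt.
46 kt ≥ 30 kt ⇒ rapid intensification.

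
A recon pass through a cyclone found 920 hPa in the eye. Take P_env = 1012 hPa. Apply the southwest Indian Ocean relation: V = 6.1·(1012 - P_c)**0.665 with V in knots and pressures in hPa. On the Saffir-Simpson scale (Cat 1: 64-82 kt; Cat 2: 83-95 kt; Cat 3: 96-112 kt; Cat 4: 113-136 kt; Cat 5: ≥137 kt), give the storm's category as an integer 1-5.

ΔP = 1012 − 920 = 92 hPa.
V ≈ 6.1 × 92^0.665 = 6.1 × 20.23 ≈ 123 kt.
123 kt falls in the Category 4 band.

4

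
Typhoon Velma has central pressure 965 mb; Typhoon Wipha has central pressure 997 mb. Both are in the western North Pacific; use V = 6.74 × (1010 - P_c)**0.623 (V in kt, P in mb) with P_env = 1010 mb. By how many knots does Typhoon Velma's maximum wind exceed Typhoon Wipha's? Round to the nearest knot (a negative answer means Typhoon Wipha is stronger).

39 kt

Typhoon Velma: ΔP = 45; V ≈ 6.74 × 45^0.623 ≈ 72.21 kt.
Typhoon Wipha: ΔP = 13; V ≈ 6.74 × 13^0.623 ≈ 33.32 kt.
Difference ≈ 72.21 − 33.32 = 38.89 → 39 kt.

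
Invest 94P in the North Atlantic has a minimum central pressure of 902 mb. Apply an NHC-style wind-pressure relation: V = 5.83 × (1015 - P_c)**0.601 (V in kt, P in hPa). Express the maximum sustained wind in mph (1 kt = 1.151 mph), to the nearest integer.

ΔP = 1015 − 902 = 113 mb.
V ≈ 5.83 × 113^0.601 = 5.83 × 17.136 ≈ 99.901 kt.
99.901 × 1.151 ≈ 114.99 mph → 115 mph.

115 mph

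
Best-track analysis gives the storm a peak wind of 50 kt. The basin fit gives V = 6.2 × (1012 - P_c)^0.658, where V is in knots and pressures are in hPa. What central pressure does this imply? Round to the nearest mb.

ΔP = (V / 6.2)^(1/0.658) = (50/6.2)^1.520.
50/6.2 = 8.065; 8.065^1.520 ≈ 23.87 mb.
P_c = 1012 − 23.87 = 988.13 ≈ 988 mb.

988 mb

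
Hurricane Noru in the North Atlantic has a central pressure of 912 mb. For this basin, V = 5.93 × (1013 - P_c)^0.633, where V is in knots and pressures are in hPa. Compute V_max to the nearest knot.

ΔP = 1013 − 912 = 101 mb.
101^0.633 ≈ 18.567.
V ≈ 5.93 × 18.567 ≈ 110.1 kt.

110 kt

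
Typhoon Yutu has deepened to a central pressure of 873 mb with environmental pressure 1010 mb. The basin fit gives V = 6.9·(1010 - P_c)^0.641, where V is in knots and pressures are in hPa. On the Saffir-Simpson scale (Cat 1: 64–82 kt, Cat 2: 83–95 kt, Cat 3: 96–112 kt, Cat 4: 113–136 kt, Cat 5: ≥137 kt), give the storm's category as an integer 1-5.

5

ΔP = 1010 − 873 = 137 mb.
V ≈ 6.9 × 137^0.641 = 6.9 × 23.42 ≈ 162 kt.
162 kt falls in the Category 5 band.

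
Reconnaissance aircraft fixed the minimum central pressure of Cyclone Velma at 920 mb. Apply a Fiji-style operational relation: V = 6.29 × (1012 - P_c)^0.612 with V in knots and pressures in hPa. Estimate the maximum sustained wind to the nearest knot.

ΔP = 1012 − 920 = 92 mb.
92^0.612 ≈ 15.916.
V ≈ 6.29 × 15.916 ≈ 100.1 kt.

100 kt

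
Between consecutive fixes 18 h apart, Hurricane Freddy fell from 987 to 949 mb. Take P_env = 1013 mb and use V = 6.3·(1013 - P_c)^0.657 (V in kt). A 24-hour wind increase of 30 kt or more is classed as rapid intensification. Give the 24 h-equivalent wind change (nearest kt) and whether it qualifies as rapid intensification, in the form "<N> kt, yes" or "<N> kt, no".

V₁: ΔP = 26, V ≈ 6.3 × 26^0.657 ≈ 53.58 kt.
V₂: ΔP = 64, V ≈ 6.3 × 64^0.657 ≈ 96.83 kt.
ΔV over 18 h = 43.25 kt → 24 h equivalent = 43.25 × 24/18 ≈ 57.67 kt.
58 kt ≥ 30 kt ⇒ rapid intensification.

58 kt, yes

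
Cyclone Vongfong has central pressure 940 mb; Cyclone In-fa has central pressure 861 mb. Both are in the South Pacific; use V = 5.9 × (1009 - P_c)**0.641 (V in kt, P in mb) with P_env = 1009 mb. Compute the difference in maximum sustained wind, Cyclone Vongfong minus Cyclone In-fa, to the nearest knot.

Cyclone Vongfong: ΔP = 69; V ≈ 5.9 × 69^0.641 ≈ 89.03 kt.
Cyclone In-fa: ΔP = 148; V ≈ 5.9 × 148^0.641 ≈ 145.21 kt.
Difference ≈ 89.03 − 145.21 = -56.18 → -56 kt.

-56 kt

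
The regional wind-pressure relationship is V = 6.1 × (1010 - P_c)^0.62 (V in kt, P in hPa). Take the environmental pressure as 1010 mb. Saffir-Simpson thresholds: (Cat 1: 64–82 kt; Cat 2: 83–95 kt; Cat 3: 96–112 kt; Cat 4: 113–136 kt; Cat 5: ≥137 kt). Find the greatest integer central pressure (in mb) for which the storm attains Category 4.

899 mb

Category 4 begins at V = 113 kt.
Required ΔP = (113/6.1)^(1/0.62) = 18.525^1.613 ≈ 110.86 mb.
P_c ≤ 1010 − 110.86 = 899.14, so the highest integer P_c is 899 mb.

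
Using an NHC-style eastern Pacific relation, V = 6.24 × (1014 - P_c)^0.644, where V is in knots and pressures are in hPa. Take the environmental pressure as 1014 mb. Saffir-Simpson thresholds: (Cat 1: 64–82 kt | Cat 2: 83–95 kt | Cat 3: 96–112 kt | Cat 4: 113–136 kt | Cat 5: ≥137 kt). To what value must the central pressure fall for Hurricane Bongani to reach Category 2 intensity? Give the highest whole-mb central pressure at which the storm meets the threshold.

Category 2 begins at V = 83 kt.
Required ΔP = (83/6.24)^(1/0.644) = 13.301^1.553 ≈ 55.61 mb.
P_c ≤ 1014 − 55.61 = 958.39, so the highest integer P_c is 958 mb.

958 mb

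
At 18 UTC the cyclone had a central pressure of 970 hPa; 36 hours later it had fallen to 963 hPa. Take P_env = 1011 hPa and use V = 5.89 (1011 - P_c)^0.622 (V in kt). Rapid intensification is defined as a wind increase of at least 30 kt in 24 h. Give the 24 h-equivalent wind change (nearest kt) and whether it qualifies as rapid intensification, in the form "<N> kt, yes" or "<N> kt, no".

V₁: ΔP = 41, V ≈ 5.89 × 41^0.622 ≈ 59.33 kt.
V₂: ΔP = 48, V ≈ 5.89 × 48^0.622 ≈ 65.44 kt.
ΔV over 36 h = 6.11 kt → 24 h equivalent = 6.11 × 24/36 ≈ 4.07 kt.
4 kt < 30 kt ⇒ not rapid intensification.

4 kt, no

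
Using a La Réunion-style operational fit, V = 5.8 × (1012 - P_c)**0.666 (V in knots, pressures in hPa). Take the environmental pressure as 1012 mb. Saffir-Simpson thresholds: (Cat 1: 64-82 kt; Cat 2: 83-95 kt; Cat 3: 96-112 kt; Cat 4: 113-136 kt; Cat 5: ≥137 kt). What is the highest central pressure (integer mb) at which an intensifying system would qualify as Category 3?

944 mb

Category 3 begins at V = 96 kt.
Required ΔP = (96/5.8)^(1/0.666) = 16.552^1.502 ≈ 67.62 mb.
P_c ≤ 1012 − 67.62 = 944.38, so the highest integer P_c is 944 mb.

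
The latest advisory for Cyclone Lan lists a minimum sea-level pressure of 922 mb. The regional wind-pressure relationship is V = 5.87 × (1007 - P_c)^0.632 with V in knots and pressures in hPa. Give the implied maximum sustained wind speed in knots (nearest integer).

ΔP = 1007 − 922 = 85 mb.
85^0.632 ≈ 16.573.
V ≈ 5.87 × 16.573 ≈ 97.3 kt.

97 kt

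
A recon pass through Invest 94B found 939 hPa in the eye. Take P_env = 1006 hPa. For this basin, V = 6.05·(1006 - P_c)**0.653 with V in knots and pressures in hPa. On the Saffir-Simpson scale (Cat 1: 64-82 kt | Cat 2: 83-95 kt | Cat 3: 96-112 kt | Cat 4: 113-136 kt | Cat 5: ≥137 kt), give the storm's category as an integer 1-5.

2

ΔP = 1006 − 939 = 67 hPa.
V ≈ 6.05 × 67^0.653 = 6.05 × 15.57 ≈ 94 kt.
94 kt falls in the Category 2 band.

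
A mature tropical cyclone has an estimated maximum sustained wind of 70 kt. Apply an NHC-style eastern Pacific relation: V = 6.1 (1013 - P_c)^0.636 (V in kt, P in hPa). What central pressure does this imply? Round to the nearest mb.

967 mb

ΔP = (V / 6.1)^(1/0.636) = (70/6.1)^1.572.
70/6.1 = 11.475; 11.475^1.572 ≈ 46.38 mb.
P_c = 1013 − 46.38 = 966.62 ≈ 967 mb.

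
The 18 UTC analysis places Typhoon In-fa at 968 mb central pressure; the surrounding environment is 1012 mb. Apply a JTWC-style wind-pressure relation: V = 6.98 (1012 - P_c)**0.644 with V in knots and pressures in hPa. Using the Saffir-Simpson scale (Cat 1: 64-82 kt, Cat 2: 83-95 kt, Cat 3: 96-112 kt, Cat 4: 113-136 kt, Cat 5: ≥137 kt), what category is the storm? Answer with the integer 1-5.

1

ΔP = 1012 − 968 = 44 mb.
V ≈ 6.98 × 44^0.644 = 6.98 × 11.44 ≈ 80 kt.
80 kt falls in the Category 1 band.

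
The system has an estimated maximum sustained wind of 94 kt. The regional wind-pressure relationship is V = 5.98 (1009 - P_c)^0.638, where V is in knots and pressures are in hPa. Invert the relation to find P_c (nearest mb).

ΔP = (V / 5.98)^(1/0.638) = (94/5.98)^1.567.
94/5.98 = 15.719; 15.719^1.567 ≈ 75.04 mb.
P_c = 1009 − 75.04 = 933.96 ≈ 934 mb.

934 mb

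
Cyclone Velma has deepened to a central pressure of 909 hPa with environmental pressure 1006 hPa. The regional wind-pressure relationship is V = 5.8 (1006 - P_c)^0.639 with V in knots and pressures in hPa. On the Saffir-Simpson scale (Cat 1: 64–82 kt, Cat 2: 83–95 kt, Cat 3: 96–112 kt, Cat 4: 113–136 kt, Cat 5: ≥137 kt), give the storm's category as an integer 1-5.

3

ΔP = 1006 − 909 = 97 hPa.
V ≈ 5.8 × 97^0.639 = 5.8 × 18.60 ≈ 108 kt.
108 kt falls in the Category 3 band.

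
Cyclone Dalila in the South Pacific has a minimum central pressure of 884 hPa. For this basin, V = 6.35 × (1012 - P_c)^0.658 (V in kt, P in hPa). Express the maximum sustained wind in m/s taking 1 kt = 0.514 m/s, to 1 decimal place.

ΔP = 1012 − 884 = 128 hPa.
V ≈ 6.35 × 128^0.658 = 6.35 × 24.353 ≈ 154.639 kt.
154.639 × 0.514 ≈ 79.48 m/s → 79.5 m/s.

79.5 m/s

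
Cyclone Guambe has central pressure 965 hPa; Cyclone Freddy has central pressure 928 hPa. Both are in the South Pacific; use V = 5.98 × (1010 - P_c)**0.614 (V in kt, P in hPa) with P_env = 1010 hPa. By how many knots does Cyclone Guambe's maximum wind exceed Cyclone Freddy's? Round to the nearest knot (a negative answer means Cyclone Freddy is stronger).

Cyclone Guambe: ΔP = 45; V ≈ 5.98 × 45^0.614 ≈ 61.91 kt.
Cyclone Freddy: ΔP = 82; V ≈ 5.98 × 82^0.614 ≈ 89.49 kt.
Difference ≈ 61.91 − 89.49 = -27.58 → -28 kt.

-28 kt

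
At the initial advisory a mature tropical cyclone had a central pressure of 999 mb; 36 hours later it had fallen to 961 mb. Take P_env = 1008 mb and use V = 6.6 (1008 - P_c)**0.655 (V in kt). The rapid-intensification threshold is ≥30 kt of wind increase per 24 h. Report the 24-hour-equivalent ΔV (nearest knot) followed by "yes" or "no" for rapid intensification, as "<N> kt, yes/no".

36 kt, yes

V₁: ΔP = 9, V ≈ 6.6 × 9^0.655 ≈ 27.83 kt.
V₂: ΔP = 47, V ≈ 6.6 × 47^0.655 ≈ 82.18 kt.
ΔV over 36 h = 54.35 kt → 24 h equivalent = 54.35 × 24/36 ≈ 36.23 kt.
36 kt ≥ 30 kt ⇒ rapid intensification.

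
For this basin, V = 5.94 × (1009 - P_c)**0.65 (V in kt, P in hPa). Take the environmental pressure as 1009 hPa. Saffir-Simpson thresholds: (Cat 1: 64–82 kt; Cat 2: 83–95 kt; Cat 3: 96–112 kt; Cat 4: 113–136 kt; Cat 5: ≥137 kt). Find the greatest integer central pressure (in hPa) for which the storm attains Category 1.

Category 1 begins at V = 64 kt.
Required ΔP = (64/5.94)^(1/0.65) = 10.774^1.538 ≈ 38.75 hPa.
P_c ≤ 1009 − 38.75 = 970.25, so the highest integer P_c is 970 hPa.

970 hPa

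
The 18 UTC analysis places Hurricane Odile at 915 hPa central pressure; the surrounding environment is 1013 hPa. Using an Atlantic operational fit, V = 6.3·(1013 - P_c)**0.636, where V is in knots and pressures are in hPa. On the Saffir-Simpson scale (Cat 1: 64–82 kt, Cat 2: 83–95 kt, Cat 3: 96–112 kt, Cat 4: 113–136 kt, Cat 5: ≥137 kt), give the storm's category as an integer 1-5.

ΔP = 1013 − 915 = 98 hPa.
V ≈ 6.3 × 98^0.636 = 6.3 × 18.47 ≈ 116 kt.
116 kt falls in the Category 4 band.

4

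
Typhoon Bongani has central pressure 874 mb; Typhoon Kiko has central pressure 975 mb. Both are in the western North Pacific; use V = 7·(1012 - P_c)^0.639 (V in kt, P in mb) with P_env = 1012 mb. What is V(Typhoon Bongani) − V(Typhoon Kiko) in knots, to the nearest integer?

Typhoon Bongani: ΔP = 138; V ≈ 7 × 138^0.639 ≈ 163.11 kt.
Typhoon Kiko: ΔP = 37; V ≈ 7 × 37^0.639 ≈ 70.34 kt.
Difference ≈ 163.11 − 70.34 = 92.77 → 93 kt.

93 kt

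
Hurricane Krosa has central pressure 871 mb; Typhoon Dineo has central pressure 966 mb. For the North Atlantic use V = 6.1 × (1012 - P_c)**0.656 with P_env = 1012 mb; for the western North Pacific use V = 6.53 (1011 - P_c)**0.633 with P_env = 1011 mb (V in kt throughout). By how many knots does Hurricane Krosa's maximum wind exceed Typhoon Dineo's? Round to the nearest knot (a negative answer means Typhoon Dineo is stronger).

Hurricane Krosa: ΔP = 141; V ≈ 6.1 × 141^0.656 ≈ 156.75 kt.
Typhoon Dineo: ΔP = 45; V ≈ 6.53 × 45^0.633 ≈ 72.68 kt.
Difference ≈ 156.75 − 72.68 = 84.07 → 84 kt.

84 kt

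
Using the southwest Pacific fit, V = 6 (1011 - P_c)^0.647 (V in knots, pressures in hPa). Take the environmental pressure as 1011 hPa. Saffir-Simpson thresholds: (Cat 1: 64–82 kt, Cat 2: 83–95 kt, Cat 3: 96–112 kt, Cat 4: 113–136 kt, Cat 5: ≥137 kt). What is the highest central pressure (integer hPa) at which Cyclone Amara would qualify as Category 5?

Category 5 begins at V = 137 kt.
Required ΔP = (137/6)^(1/0.647) = 22.833^1.546 ≈ 125.83 hPa.
P_c ≤ 1011 − 125.83 = 885.17, so the highest integer P_c is 885 hPa.

885 hPa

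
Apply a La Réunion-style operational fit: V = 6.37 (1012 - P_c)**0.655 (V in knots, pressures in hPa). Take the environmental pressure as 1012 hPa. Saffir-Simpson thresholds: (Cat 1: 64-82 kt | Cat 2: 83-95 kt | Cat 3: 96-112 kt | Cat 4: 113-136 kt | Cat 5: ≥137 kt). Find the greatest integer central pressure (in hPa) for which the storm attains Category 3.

Category 3 begins at V = 96 kt.
Required ΔP = (96/6.37)^(1/0.655) = 15.071^1.527 ≈ 62.90 hPa.
P_c ≤ 1012 − 62.90 = 949.10, so the highest integer P_c is 949 hPa.

949 hPa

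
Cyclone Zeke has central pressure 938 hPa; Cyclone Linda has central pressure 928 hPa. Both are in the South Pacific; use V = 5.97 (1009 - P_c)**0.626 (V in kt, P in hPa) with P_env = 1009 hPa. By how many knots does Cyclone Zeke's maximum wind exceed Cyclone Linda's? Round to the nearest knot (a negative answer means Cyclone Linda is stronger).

Cyclone Zeke: ΔP = 71; V ≈ 5.97 × 71^0.626 ≈ 86.07 kt.
Cyclone Linda: ΔP = 81; V ≈ 5.97 × 81^0.626 ≈ 93.47 kt.
Difference ≈ 86.07 − 93.47 = -7.40 → -7 kt.

-7 kt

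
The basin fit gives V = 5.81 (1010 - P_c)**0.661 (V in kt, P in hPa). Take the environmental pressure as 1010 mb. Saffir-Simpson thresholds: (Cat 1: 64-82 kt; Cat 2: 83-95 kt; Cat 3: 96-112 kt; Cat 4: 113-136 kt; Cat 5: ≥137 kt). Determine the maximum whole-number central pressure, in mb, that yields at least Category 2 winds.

954 mb

Category 2 begins at V = 83 kt.
Required ΔP = (83/5.81)^(1/0.661) = 14.286^1.513 ≈ 55.87 mb.
P_c ≤ 1010 − 55.87 = 954.13, so the highest integer P_c is 954 mb.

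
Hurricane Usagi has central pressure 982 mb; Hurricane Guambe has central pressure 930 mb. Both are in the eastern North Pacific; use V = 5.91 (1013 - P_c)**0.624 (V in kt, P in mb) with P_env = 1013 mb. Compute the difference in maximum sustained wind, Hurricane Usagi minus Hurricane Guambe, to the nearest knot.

Hurricane Usagi: ΔP = 31; V ≈ 5.91 × 31^0.624 ≈ 50.37 kt.
Hurricane Guambe: ΔP = 83; V ≈ 5.91 × 83^0.624 ≈ 93.13 kt.
Difference ≈ 50.37 − 93.13 = -42.76 → -43 kt.

-43 kt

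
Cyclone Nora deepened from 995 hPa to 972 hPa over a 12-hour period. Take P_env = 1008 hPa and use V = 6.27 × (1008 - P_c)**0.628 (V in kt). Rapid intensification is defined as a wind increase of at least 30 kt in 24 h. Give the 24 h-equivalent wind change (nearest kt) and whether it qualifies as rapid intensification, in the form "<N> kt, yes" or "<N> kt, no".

56 kt, yes

V₁: ΔP = 13, V ≈ 6.27 × 13^0.628 ≈ 31.39 kt.
V₂: ΔP = 36, V ≈ 6.27 × 36^0.628 ≈ 59.51 kt.
ΔV over 12 h = 28.12 kt → 24 h equivalent = 28.12 × 24/12 ≈ 56.24 kt.
56 kt ≥ 30 kt ⇒ rapid intensification.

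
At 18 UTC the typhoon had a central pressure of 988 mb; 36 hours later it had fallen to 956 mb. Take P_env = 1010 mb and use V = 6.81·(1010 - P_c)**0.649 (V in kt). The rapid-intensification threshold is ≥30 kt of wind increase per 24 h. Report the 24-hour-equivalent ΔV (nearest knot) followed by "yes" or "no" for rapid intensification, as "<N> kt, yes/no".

27 kt, no

V₁: ΔP = 22, V ≈ 6.81 × 22^0.649 ≈ 50.63 kt.
V₂: ΔP = 54, V ≈ 6.81 × 54^0.649 ≈ 90.67 kt.
ΔV over 36 h = 40.04 kt → 24 h equivalent = 40.04 × 24/36 ≈ 26.69 kt.
27 kt < 30 kt ⇒ not rapid intensification.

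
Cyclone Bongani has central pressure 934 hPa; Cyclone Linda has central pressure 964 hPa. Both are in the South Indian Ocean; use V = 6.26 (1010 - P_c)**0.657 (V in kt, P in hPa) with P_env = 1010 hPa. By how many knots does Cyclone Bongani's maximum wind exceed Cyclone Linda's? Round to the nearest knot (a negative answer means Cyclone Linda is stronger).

30 kt

Cyclone Bongani: ΔP = 76; V ≈ 6.26 × 76^0.657 ≈ 107.71 kt.
Cyclone Linda: ΔP = 46; V ≈ 6.26 × 46^0.657 ≈ 77.45 kt.
Difference ≈ 107.71 − 77.45 = 30.26 → 30 kt.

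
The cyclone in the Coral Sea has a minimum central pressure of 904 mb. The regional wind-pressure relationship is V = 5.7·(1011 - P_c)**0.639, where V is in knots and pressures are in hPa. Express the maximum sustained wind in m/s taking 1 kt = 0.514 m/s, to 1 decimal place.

58.0 m/s

ΔP = 1011 − 904 = 107 mb.
V ≈ 5.7 × 107^0.639 = 5.7 × 19.805 ≈ 112.889 kt.
112.889 × 0.514 ≈ 58.02 m/s → 58.0 m/s.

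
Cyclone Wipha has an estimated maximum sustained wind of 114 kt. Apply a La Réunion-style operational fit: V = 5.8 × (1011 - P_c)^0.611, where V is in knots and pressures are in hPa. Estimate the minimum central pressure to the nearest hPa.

880 hPa

ΔP = (V / 5.8)^(1/0.611) = (114/5.8)^1.637.
114/5.8 = 19.655; 19.655^1.637 ≈ 130.91 hPa.
P_c = 1011 − 130.91 = 880.09 ≈ 880 hPa.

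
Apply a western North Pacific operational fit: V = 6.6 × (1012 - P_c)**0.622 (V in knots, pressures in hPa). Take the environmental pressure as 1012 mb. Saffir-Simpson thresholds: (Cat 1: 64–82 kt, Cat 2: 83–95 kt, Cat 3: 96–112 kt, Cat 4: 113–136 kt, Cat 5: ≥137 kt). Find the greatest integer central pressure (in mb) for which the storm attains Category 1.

973 mb

Category 1 begins at V = 64 kt.
Required ΔP = (64/6.6)^(1/0.622) = 9.697^1.608 ≈ 38.57 mb.
P_c ≤ 1012 − 38.57 = 973.43, so the highest integer P_c is 973 mb.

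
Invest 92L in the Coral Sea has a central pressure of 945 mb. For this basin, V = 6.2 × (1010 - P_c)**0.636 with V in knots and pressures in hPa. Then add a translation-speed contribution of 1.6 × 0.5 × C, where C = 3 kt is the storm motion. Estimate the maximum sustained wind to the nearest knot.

91 kt

ΔP = 1010 − 945 = 65 mb.
65^0.636 ≈ 14.224.
V ≈ 6.2 × 14.224 ≈ 88.2 kt.
Translation term: 1.6 × 0.5 × 3 = 2.4 kt.
Corrected V ≈ 90.6 kt → 91 kt.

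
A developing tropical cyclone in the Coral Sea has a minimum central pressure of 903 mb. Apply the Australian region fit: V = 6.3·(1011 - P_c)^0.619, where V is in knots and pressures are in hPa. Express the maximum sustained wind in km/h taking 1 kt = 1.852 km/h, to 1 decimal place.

ΔP = 1011 − 903 = 108 mb.
V ≈ 6.3 × 108^0.619 = 6.3 × 18.142 ≈ 114.296 kt.
114.296 × 1.852 ≈ 211.68 km/h → 211.7 km/h.

211.7 km/h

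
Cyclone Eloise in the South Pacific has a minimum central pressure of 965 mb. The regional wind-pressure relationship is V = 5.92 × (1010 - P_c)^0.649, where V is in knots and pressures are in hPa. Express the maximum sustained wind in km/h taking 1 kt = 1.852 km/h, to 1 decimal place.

ΔP = 1010 − 965 = 45 mb.
V ≈ 5.92 × 45^0.649 = 5.92 × 11.829 ≈ 70.026 kt.
70.026 × 1.852 ≈ 129.69 km/h → 129.7 km/h.

129.7 km/h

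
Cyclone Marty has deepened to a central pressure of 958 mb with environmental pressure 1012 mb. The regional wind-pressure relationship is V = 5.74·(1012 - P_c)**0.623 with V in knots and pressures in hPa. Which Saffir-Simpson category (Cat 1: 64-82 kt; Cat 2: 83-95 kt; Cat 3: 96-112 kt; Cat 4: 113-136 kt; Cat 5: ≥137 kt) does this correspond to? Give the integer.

ΔP = 1012 − 958 = 54 mb.
V ≈ 5.74 × 54^0.623 = 5.74 × 12.00 ≈ 69 kt.
69 kt falls in the Category 1 band.

1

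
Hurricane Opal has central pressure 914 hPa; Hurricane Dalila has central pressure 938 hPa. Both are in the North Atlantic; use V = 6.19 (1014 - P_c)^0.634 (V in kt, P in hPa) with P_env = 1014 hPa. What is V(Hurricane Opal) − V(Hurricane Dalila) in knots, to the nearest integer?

Hurricane Opal: ΔP = 100; V ≈ 6.19 × 100^0.634 ≈ 114.73 kt.
Hurricane Dalila: ΔP = 76; V ≈ 6.19 × 76^0.634 ≈ 96.41 kt.
Difference ≈ 114.73 − 96.41 = 18.32 → 18 kt.

18 kt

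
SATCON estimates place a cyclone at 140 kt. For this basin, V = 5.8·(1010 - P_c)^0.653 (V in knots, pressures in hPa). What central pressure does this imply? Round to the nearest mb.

879 mb

ΔP = (V / 5.8)^(1/0.653) = (140/5.8)^1.531.
140/5.8 = 24.138; 24.138^1.531 ≈ 131.06 mb.
P_c = 1010 − 131.06 = 878.94 ≈ 879 mb.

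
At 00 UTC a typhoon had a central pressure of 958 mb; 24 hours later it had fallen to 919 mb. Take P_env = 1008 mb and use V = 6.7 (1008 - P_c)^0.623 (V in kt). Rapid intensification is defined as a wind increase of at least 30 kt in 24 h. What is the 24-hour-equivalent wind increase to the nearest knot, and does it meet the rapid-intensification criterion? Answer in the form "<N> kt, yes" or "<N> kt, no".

33 kt, yes

V₁: ΔP = 50, V ≈ 6.7 × 50^0.623 ≈ 76.65 kt.
V₂: ΔP = 89, V ≈ 6.7 × 89^0.623 ≈ 109.79 kt.
ΔV over 24 h = 33.14 kt → 24 h equivalent = 33.14 × 24/24 ≈ 33.14 kt.
33 kt ≥ 30 kt ⇒ rapid intensification.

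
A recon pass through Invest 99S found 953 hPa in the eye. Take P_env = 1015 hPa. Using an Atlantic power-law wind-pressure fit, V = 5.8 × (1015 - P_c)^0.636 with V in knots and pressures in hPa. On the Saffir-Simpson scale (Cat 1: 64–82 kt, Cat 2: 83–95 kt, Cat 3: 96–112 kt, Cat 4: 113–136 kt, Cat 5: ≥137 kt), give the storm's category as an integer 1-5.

ΔP = 1015 − 953 = 62 hPa.
V ≈ 5.8 × 62^0.636 = 5.8 × 13.80 ≈ 80 kt.
80 kt falls in the Category 1 band.

1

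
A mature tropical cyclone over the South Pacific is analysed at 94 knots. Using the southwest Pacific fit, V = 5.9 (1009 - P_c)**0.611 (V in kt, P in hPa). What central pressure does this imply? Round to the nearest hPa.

916 hPa

ΔP = (V / 5.9)^(1/0.611) = (94/5.9)^1.637.
94/5.9 = 15.932; 15.932^1.637 ≈ 92.84 hPa.
P_c = 1009 − 92.84 = 916.16 ≈ 916 hPa.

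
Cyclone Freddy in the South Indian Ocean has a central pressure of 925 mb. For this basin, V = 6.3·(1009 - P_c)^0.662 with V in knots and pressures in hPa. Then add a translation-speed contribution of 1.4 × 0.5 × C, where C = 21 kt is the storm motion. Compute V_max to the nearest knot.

ΔP = 1009 − 925 = 84 mb.
84^0.662 ≈ 18.788.
V ≈ 6.3 × 18.788 ≈ 118.4 kt.
Translation term: 1.4 × 0.5 × 21 = 14.7 kt.
Corrected V ≈ 133.1 kt → 133 kt.

133 kt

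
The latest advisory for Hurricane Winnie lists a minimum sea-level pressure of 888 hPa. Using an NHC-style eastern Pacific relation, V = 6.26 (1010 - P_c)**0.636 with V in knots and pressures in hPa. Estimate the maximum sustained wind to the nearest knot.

ΔP = 1010 − 888 = 122 hPa.
122^0.636 ≈ 21.229.
V ≈ 6.26 × 21.229 ≈ 132.9 kt.

133 kt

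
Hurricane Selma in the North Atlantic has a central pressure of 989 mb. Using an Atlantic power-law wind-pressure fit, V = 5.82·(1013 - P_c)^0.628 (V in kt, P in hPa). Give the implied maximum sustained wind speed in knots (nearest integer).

ΔP = 1013 − 989 = 24 mb.
24^0.628 ≈ 7.358.
V ≈ 5.82 × 7.358 ≈ 42.8 kt.

43 kt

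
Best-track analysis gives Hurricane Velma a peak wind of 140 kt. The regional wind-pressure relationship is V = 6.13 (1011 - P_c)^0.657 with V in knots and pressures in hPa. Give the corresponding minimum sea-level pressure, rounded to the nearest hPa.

894 hPa

ΔP = (V / 6.13)^(1/0.657) = (140/6.13)^1.522.
140/6.13 = 22.838; 22.838^1.522 ≈ 116.95 hPa.
P_c = 1011 − 116.95 = 894.05 ≈ 894 hPa.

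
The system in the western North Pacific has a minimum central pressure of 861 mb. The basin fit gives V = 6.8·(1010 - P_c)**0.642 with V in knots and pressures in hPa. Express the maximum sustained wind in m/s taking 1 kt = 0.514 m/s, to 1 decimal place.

ΔP = 1010 − 861 = 149 mb.
V ≈ 6.8 × 149^0.642 = 6.8 × 24.842 ≈ 168.925 kt.
168.925 × 0.514 ≈ 86.83 m/s → 86.8 m/s.

86.8 m/s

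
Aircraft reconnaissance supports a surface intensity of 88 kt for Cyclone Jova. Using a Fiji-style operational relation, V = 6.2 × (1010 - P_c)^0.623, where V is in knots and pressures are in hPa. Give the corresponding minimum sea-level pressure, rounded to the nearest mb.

ΔP = (V / 6.2)^(1/0.623) = (88/6.2)^1.605.
88/6.2 = 14.194; 14.194^1.605 ≈ 70.67 mb.
P_c = 1010 − 70.67 = 939.33 ≈ 939 mb.

939 mb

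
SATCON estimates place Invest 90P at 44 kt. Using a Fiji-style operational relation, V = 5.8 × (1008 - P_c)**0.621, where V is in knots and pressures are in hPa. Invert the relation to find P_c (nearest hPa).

982 hPa

ΔP = (V / 5.8)^(1/0.621) = (44/5.8)^1.610.
44/5.8 = 7.586; 7.586^1.610 ≈ 26.13 hPa.
P_c = 1008 − 26.13 = 981.87 ≈ 982 hPa.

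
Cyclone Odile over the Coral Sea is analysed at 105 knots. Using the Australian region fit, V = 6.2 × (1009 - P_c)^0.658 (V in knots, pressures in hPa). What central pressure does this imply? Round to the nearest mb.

ΔP = (V / 6.2)^(1/0.658) = (105/6.2)^1.520.
105/6.2 = 16.935; 16.935^1.520 ≈ 73.70 mb.
P_c = 1009 − 73.70 = 935.30 ≈ 935 mb.

935 mb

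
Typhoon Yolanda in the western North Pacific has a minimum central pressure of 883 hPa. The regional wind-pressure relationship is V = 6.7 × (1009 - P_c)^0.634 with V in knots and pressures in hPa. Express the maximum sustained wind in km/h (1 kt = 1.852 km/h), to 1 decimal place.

ΔP = 1009 − 883 = 126 hPa.
V ≈ 6.7 × 126^0.634 = 6.7 × 21.460 ≈ 143.784 kt.
143.784 × 1.852 ≈ 266.29 km/h → 266.3 km/h.

266.3 km/h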